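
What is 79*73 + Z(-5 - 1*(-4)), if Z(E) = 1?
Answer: 5768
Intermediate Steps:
79*73 + Z(-5 - 1*(-4)) = 79*73 + 1 = 5767 + 1 = 5768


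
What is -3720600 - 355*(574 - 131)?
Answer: -3877865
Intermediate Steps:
-3720600 - 355*(574 - 131) = -3720600 - 355*443 = -3720600 - 1*157265 = -3720600 - 157265 = -3877865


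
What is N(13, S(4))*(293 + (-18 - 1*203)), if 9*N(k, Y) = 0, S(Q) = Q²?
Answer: 0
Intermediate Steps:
N(k, Y) = 0 (N(k, Y) = (⅑)*0 = 0)
N(13, S(4))*(293 + (-18 - 1*203)) = 0*(293 + (-18 - 1*203)) = 0*(293 + (-18 - 203)) = 0*(293 - 221) = 0*72 = 0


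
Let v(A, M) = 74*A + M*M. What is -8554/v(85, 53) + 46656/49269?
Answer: 1025306/149432877 ≈ 0.0068613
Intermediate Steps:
v(A, M) = M**2 + 74*A (v(A, M) = 74*A + M**2 = M**2 + 74*A)
-8554/v(85, 53) + 46656/49269 = -8554/(53**2 + 74*85) + 46656/49269 = -8554/(2809 + 6290) + 46656*(1/49269) = -8554/9099 + 15552/16423 = 1025306/149432877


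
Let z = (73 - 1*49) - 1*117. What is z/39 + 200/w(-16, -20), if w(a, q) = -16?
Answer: -387/26 ≈ -14.885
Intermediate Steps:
z = -93 (z = (73 - 49) - 117 = 24 - 117 = -93)
z/39 + 200/w(-16, -20) = -93/39 + 200/(-16) = -93*1/39 + 200*(-1/16) = -31/13 - 25/2 = -387/26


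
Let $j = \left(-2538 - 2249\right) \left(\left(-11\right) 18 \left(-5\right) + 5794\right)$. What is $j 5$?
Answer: $-162375040$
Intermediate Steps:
$j = -32475008$ ($j = - 4787 \left(\left(-198\right) \left(-5\right) + 5794\right) = - 4787 \left(990 + 5794\right) = \left(-4787\right) 6784 = -32475008$)
$j 5 = \left(-32475008\right) 5 = -162375040$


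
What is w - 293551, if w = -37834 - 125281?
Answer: -456666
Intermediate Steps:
w = -163115
w - 293551 = -163115 - 293551 = -456666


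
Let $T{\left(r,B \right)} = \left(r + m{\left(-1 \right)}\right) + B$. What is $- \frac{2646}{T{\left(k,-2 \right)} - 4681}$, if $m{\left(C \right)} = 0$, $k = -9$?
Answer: $\frac{441}{782} \approx 0.56394$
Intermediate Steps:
$T{\left(r,B \right)} = B + r$ ($T{\left(r,B \right)} = \left(r + 0\right) + B = r + B = B + r$)
$- \frac{2646}{T{\left(k,-2 \right)} - 4681} = - \frac{2646}{\left(-2 - 9\right) - 4681} = - \frac{2646}{-11 - 4681} = - \frac{2646}{-4692} = \left(-2646\right) \left(- \frac{1}{4692}\right) = \frac{441}{782}$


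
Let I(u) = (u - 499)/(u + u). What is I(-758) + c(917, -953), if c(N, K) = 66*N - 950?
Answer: 90312409/1516 ≈ 59573.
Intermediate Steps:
c(N, K) = -950 + 66*N
I(u) = (-499 + u)/(2*u) (I(u) = (-499 + u)/((2*u)) = (-499 + u)*(1/(2*u)) = (-499 + u)/(2*u))
I(-758) + c(917, -953) = (½)*(-499 - 758)/(-758) + (-950 + 66*917) = (½)*(-1/758)*(-1257) + (-950 + 60522) = 1257/1516 + 59572 = 90312409/1516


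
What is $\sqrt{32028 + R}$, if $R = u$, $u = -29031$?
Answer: $9 \sqrt{37} \approx 54.745$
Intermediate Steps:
$R = -29031$
$\sqrt{32028 + R} = \sqrt{32028 - 29031} = \sqrt{2997} = 9 \sqrt{37}$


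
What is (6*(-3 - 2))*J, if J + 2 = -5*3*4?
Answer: 1860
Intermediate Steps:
J = -62 (J = -2 - 5*3*4 = -2 - 15*4 = -2 - 60 = -62)
(6*(-3 - 2))*J = (6*(-3 - 2))*(-62) = (6*(-5))*(-62) = -30*(-62) = 1860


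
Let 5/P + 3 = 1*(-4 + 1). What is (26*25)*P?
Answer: -1625/3 ≈ -541.67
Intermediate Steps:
P = -⅚ (P = 5/(-3 + 1*(-4 + 1)) = 5/(-3 + 1*(-3)) = 5/(-3 - 3) = 5/(-6) = 5*(-⅙) = -⅚ ≈ -0.83333)
(26*25)*P = (26*25)*(-⅚) = 650*(-⅚) = -1625/3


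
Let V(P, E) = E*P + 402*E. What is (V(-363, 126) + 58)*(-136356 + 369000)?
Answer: 1156705968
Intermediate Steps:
V(P, E) = 402*E + E*P
(V(-363, 126) + 58)*(-136356 + 369000) = (126*(402 - 363) + 58)*(-136356 + 369000) = (126*39 + 58)*232644 = (4914 + 58)*232644 = 4972*232644 = 1156705968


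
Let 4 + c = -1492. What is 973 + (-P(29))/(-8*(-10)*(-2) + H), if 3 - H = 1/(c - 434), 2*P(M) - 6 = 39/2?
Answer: 196568243/202006 ≈ 973.08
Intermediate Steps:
c = -1496 (c = -4 - 1492 = -1496)
P(M) = 51/4 (P(M) = 3 + (39/2)/2 = 3 + (39*(1/2))/2 = 3 + (1/2)*(39/2) = 3 + 39/4 = 51/4)
H = 5791/1930 (H = 3 - 1/(-1496 - 434) = 3 - 1/(-1930) = 3 - 1*(-1/1930) = 3 + 1/1930 = 5791/1930 ≈ 3.0005)
973 + (-P(29))/(-8*(-10)*(-2) + H) = 973 + (-1*51/4)/(-8*(-10)*(-2) + 5791/1930) = 973 - 51/(4*(80*(-2) + 5791/1930)) = 973 - 51/(4*(-160 + 5791/1930)) = 973 - 51/(4*(-303009/1930)) = 973 - 51/4*(-1930/303009) = 973 + 16405/202006 = 196568243/202006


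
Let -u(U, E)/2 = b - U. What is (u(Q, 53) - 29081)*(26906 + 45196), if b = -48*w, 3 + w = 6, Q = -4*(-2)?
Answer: -2074879254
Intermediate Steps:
Q = 8
w = 3 (w = -3 + 6 = 3)
b = -144 (b = -48*3 = -144)
u(U, E) = 288 + 2*U (u(U, E) = -2*(-144 - U) = 288 + 2*U)
(u(Q, 53) - 29081)*(26906 + 45196) = ((288 + 2*8) - 29081)*(26906 + 45196) = ((288 + 16) - 29081)*72102 = (304 - 29081)*72102 = -28777*72102 = -2074879254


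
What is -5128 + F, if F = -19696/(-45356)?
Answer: -58141468/11339 ≈ -5127.6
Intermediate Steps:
F = 4924/11339 (F = -19696*(-1/45356) = 4924/11339 ≈ 0.43425)
-5128 + F = -5128 + 4924/11339 = -58141468/11339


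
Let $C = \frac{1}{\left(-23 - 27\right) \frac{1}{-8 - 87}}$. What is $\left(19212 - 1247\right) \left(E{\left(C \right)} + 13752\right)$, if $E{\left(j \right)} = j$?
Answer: $\frac{494177627}{2} \approx 2.4709 \cdot 10^{8}$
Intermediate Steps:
$C = \frac{19}{10}$ ($C = \frac{1}{\left(-50\right) \frac{1}{-95}} = \frac{1}{\left(-50\right) \left(- \frac{1}{95}\right)} = \frac{1}{\frac{10}{19}} = \frac{19}{10} \approx 1.9$)
$\left(19212 - 1247\right) \left(E{\left(C \right)} + 13752\right) = \left(19212 - 1247\right) \left(\frac{19}{10} + 13752\right) = 17965 \cdot \frac{137539}{10} = \frac{494177627}{2}$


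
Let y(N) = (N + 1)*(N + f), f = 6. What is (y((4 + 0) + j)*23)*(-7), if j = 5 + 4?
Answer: -42826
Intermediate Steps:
j = 9
y(N) = (1 + N)*(6 + N) (y(N) = (N + 1)*(N + 6) = (1 + N)*(6 + N))
(y((4 + 0) + j)*23)*(-7) = ((6 + ((4 + 0) + 9)² + 7*((4 + 0) + 9))*23)*(-7) = ((6 + (4 + 9)² + 7*(4 + 9))*23)*(-7) = ((6 + 13² + 7*13)*23)*(-7) = ((6 + 169 + 91)*23)*(-7) = (266*23)*(-7) = 6118*(-7) = -42826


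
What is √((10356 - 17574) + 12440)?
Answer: √5222 ≈ 72.263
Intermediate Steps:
√((10356 - 17574) + 12440) = √(-7218 + 12440) = √5222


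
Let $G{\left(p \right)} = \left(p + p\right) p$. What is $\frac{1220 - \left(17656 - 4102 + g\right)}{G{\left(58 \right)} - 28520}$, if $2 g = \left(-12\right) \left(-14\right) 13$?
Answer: $\frac{6713}{10896} \approx 0.6161$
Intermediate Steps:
$g = 1092$ ($g = \frac{\left(-12\right) \left(-14\right) 13}{2} = \frac{168 \cdot 13}{2} = \frac{1}{2} \cdot 2184 = 1092$)
$G{\left(p \right)} = 2 p^{2}$ ($G{\left(p \right)} = 2 p p = 2 p^{2}$)
$\frac{1220 - \left(17656 - 4102 + g\right)}{G{\left(58 \right)} - 28520} = \frac{1220 - \left(18748 - 4102\right)}{2 \cdot 58^{2} - 28520} = \frac{1220 - 14646}{2 \cdot 3364 - 28520} = \frac{1220 - 14646}{6728 - 28520} = \frac{1220 + \left(-17656 + 3010\right)}{-21792} = \left(1220 - 14646\right) \left(- \frac{1}{21792}\right) = \left(-13426\right) \left(- \frac{1}{21792}\right) = \frac{6713}{10896}$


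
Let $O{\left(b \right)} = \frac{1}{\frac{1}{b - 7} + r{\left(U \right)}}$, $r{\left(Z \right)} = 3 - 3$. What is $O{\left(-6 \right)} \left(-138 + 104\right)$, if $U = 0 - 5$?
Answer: $442$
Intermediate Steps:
$U = -5$
$r{\left(Z \right)} = 0$
$O{\left(b \right)} = -7 + b$ ($O{\left(b \right)} = \frac{1}{\frac{1}{b - 7} + 0} = \frac{1}{\frac{1}{-7 + b} + 0} = \frac{1}{\frac{1}{-7 + b}} = -7 + b$)
$O{\left(-6 \right)} \left(-138 + 104\right) = \left(-7 - 6\right) \left(-138 + 104\right) = \left(-13\right) \left(-34\right) = 442$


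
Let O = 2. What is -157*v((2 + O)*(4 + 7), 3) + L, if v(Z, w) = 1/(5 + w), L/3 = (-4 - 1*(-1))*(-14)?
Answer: 851/8 ≈ 106.38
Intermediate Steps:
L = 126 (L = 3*((-4 - 1*(-1))*(-14)) = 3*((-4 + 1)*(-14)) = 3*(-3*(-14)) = 3*42 = 126)
-157*v((2 + O)*(4 + 7), 3) + L = -157/(5 + 3) + 126 = -157/8 + 126 = 851/8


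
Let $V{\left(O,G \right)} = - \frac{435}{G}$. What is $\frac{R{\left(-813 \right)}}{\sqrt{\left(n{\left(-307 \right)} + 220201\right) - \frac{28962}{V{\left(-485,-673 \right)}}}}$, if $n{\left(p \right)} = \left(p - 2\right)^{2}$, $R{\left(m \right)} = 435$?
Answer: $\frac{435 \sqrt{1423782115}}{19638374} \approx 0.83581$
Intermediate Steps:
$n{\left(p \right)} = \left(-2 + p\right)^{2}$
$\frac{R{\left(-813 \right)}}{\sqrt{\left(n{\left(-307 \right)} + 220201\right) - \frac{28962}{V{\left(-485,-673 \right)}}}} = \frac{435}{\sqrt{\left(\left(-2 - 307\right)^{2} + 220201\right) - \frac{28962}{\left(-435\right) \frac{1}{-673}}}} = \frac{435}{\sqrt{\left(\left(-309\right)^{2} + 220201\right) - \frac{28962}{\left(-435\right) \left(- \frac{1}{673}\right)}}} = \frac{435}{\sqrt{\left(95481 + 220201\right) - \frac{28962}{\frac{435}{673}}}} = \frac{435}{\sqrt{315682 - \frac{6497142}{145}}} = \frac{435}{\sqrt{\frac{39276748}{145}}} = \frac{435}{\frac{2}{145} \sqrt{1423782115}} = 435 \frac{\sqrt{1423782115}}{19638374} = \frac{435 \sqrt{1423782115}}{19638374}$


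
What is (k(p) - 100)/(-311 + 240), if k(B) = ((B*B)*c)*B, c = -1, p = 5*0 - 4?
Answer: 36/71 ≈ 0.50704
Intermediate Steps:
p = -4 (p = 0 - 4 = -4)
k(B) = -B³ (k(B) = ((B*B)*(-1))*B = (B²*(-1))*B = (-B²)*B = -B³)
(k(p) - 100)/(-311 + 240) = (-1*(-4)³ - 100)/(-311 + 240) = (-1*(-64) - 100)/(-71) = (64 - 100)*(-1/71) = -36*(-1/71) = 36/71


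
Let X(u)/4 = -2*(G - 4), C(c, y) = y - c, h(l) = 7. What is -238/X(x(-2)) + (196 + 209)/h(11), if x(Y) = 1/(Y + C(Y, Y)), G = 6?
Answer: 4073/56 ≈ 72.732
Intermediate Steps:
x(Y) = 1/Y (x(Y) = 1/(Y + (Y - Y)) = 1/(Y + 0) = 1/Y)
X(u) = -16 (X(u) = 4*(-2*(6 - 4)) = 4*(-2*2) = 4*(-4) = -16)
-238/X(x(-2)) + (196 + 209)/h(11) = -238/(-16) + (196 + 209)/7 = -238*(-1/16) + 405*(⅐) = 119/8 + 405/7 = 4073/56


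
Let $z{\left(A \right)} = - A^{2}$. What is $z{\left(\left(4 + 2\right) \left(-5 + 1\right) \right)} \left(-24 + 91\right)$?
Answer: $-38592$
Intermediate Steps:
$z{\left(\left(4 + 2\right) \left(-5 + 1\right) \right)} \left(-24 + 91\right) = - \left(\left(4 + 2\right) \left(-5 + 1\right)\right)^{2} \left(-24 + 91\right) = - \left(6 \left(-4\right)\right)^{2} \cdot 67 = - \left(-24\right)^{2} \cdot 67 = \left(-1\right) 576 \cdot 67 = \left(-576\right) 67 = -38592$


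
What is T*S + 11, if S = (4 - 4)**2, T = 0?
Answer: 11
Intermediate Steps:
S = 0 (S = 0**2 = 0)
T*S + 11 = 0*0 + 11 = 0 + 11 = 11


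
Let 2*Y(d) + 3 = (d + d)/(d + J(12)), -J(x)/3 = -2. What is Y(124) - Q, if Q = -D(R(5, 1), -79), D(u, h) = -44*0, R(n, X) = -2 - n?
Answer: -71/130 ≈ -0.54615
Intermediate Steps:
J(x) = 6 (J(x) = -3*(-2) = 6)
D(u, h) = 0
Y(d) = -3/2 + d/(6 + d) (Y(d) = -3/2 + ((d + d)/(d + 6))/2 = -3/2 + ((2*d)/(6 + d))/2 = -3/2 + (2*d/(6 + d))/2 = -3/2 + d/(6 + d))
Q = 0 (Q = -1*0 = 0)
Y(124) - Q = (-18 - 1*124)/(2*(6 + 124)) - 1*0 = (½)*(-18 - 124)/130 + 0 = (½)*(1/130)*(-142) + 0 = -71/130 + 0 = -71/130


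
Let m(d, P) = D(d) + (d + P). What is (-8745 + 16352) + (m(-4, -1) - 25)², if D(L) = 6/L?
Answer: 34397/4 ≈ 8599.3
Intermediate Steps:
m(d, P) = P + d + 6/d (m(d, P) = 6/d + (d + P) = 6/d + (P + d) = P + d + 6/d)
(-8745 + 16352) + (m(-4, -1) - 25)² = (-8745 + 16352) + ((-1 - 4 + 6/(-4)) - 25)² = 7607 + ((-1 - 4 + 6*(-¼)) - 25)² = 7607 + ((-1 - 4 - 3/2) - 25)² = 7607 + (-13/2 - 25)² = 7607 + (-63/2)² = 7607 + 3969/4 = 34397/4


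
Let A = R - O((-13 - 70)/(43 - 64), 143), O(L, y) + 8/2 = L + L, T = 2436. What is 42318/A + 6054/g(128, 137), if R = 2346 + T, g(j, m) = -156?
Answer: -9767179/326105 ≈ -29.951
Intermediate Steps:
R = 4782 (R = 2346 + 2436 = 4782)
O(L, y) = -4 + 2*L (O(L, y) = -4 + (L + L) = -4 + 2*L)
A = 100340/21 (A = 4782 - (-4 + 2*((-13 - 70)/(43 - 64))) = 4782 - (-4 + 2*(-83/(-21))) = 4782 - (-4 + 2*(-83*(-1/21))) = 4782 - (-4 + 2*(83/21)) = 4782 - (-4 + 166/21) = 4782 - 1*82/21 = 4782 - 82/21 = 100340/21 ≈ 4778.1)
42318/A + 6054/g(128, 137) = 42318/(100340/21) + 6054/(-156) = 42318*(21/100340) + 6054*(-1/156) = 444339/50170 - 1009/26 = -9767179/326105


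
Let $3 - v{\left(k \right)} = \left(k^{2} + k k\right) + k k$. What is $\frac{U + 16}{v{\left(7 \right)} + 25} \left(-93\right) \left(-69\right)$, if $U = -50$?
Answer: $\frac{12834}{7} \approx 1833.4$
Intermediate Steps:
$v{\left(k \right)} = 3 - 3 k^{2}$ ($v{\left(k \right)} = 3 - \left(\left(k^{2} + k k\right) + k k\right) = 3 - \left(\left(k^{2} + k^{2}\right) + k^{2}\right) = 3 - \left(2 k^{2} + k^{2}\right) = 3 - 3 k^{2}$)
$\frac{U + 16}{v{\left(7 \right)} + 25} \left(-93\right) \left(-69\right) = \frac{-50 + 16}{\left(3 - 3 \cdot 7^{2}\right) + 25} \left(-93\right) \left(-69\right) = - \frac{34}{\left(3 - 147\right) + 25} \left(-93\right) \left(-69\right) = - \frac{34}{-144 + 25} \left(-93\right) \left(-69\right) = - \frac{34}{-119} \left(-93\right) \left(-69\right) = \left(-34\right) \left(- \frac{1}{119}\right) \left(-93\right) \left(-69\right) = \frac{2}{7} \left(-93\right) \left(-69\right) = \left(- \frac{186}{7}\right) \left(-69\right) = \frac{12834}{7}$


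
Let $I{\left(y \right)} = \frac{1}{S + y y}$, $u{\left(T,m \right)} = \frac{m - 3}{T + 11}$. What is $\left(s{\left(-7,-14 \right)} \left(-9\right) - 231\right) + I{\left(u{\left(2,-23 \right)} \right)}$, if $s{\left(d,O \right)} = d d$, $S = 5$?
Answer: $- \frac{6047}{9} \approx -671.89$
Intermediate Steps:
$u{\left(T,m \right)} = \frac{-3 + m}{11 + T}$
$s{\left(d,O \right)} = d^{2}$
$I{\left(y \right)} = \frac{1}{5 + y^{2}}$ ($I{\left(y \right)} = \frac{1}{5 + y y} = \frac{1}{5 + y^{2}}$)
$\left(s{\left(-7,-14 \right)} \left(-9\right) - 231\right) + I{\left(u{\left(2,-23 \right)} \right)} = \left(\left(-7\right)^{2} \left(-9\right) - 231\right) + \frac{1}{5 + \left(\frac{-3 - 23}{11 + 2}\right)^{2}} = \left(49 \left(-9\right) - 231\right) + \frac{1}{5 + \left(\frac{1}{13} \left(-26\right)\right)^{2}} = \left(-441 - 231\right) + \frac{1}{5 + \left(\frac{1}{13} \left(-26\right)\right)^{2}} = -672 + \frac{1}{5 + \left(-2\right)^{2}} = -672 + \frac{1}{5 + 4} = -672 + \frac{1}{9} = - \frac{6047}{9}$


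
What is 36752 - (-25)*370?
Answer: 46002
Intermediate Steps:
36752 - (-25)*370 = 36752 - 1*(-9250) = 36752 + 9250 = 46002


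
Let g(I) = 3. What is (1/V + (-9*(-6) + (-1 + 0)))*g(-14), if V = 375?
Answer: 19876/125 ≈ 159.01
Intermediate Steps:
(1/V + (-9*(-6) + (-1 + 0)))*g(-14) = (1/375 + (-9*(-6) + (-1 + 0)))*3 = (1/375 + (54 - 1))*3 = (1/375 + 53)*3 = (19876/375)*3 = 19876/125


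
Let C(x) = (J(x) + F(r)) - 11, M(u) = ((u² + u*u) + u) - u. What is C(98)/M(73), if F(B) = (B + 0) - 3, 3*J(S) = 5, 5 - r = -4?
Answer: -5/15987 ≈ -0.00031275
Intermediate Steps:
r = 9 (r = 5 - 1*(-4) = 5 + 4 = 9)
J(S) = 5/3 (J(S) = (⅓)*5 = 5/3)
M(u) = 2*u² (M(u) = ((u² + u²) + u) - u = (2*u² + u) - u = (u + 2*u²) - u = 2*u²)
F(B) = -3 + B (F(B) = B - 3 = -3 + B)
C(x) = -10/3 (C(x) = (5/3 + (-3 + 9)) - 11 = (5/3 + 6) - 11 = 23/3 - 11 = -10/3)
C(98)/M(73) = -10/(3*(2*73²)) = -10/(3*(2*5329)) = -10/3/10658 = -10/3*1/10658 = -5/15987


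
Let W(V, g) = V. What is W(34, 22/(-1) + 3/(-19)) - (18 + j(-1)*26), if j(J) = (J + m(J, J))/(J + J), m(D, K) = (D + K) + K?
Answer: -36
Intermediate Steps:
m(D, K) = D + 2*K
j(J) = 2 (j(J) = (J + (J + 2*J))/(J + J) = (J + 3*J)/((2*J)) = (4*J)*(1/(2*J)) = 2)
W(34, 22/(-1) + 3/(-19)) - (18 + j(-1)*26) = 34 - (18 + 2*26) = 34 - (18 + 52) = 34 - 1*70 = 34 - 70 = -36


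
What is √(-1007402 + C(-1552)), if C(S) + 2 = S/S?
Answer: I*√1007403 ≈ 1003.7*I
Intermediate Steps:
C(S) = -1 (C(S) = -2 + S/S = -2 + 1 = -1)
√(-1007402 + C(-1552)) = √(-1007402 - 1) = √(-1007403) = I*√1007403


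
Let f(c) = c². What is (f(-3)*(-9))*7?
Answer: -567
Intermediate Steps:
(f(-3)*(-9))*7 = ((-3)²*(-9))*7 = (9*(-9))*7 = -81*7 = -567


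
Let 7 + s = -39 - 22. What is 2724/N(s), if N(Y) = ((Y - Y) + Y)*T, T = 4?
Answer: -681/68 ≈ -10.015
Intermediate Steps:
s = -68 (s = -7 + (-39 - 22) = -7 - 61 = -68)
N(Y) = 4*Y (N(Y) = ((Y - Y) + Y)*4 = (0 + Y)*4 = Y*4 = 4*Y)
2724/N(s) = 2724/((4*(-68))) = 2724/(-272) = 2724*(-1/272) = -681/68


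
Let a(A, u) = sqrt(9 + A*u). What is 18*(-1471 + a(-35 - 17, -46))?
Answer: -25596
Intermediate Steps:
18*(-1471 + a(-35 - 17, -46)) = 18*(-1471 + sqrt(9 + (-35 - 17)*(-46))) = 18*(-1471 + sqrt(9 - 52*(-46))) = 18*(-1471 + sqrt(9 + 2392)) = 18*(-1471 + sqrt(2401)) = 18*(-1471 + 49) = 18*(-1422) = -25596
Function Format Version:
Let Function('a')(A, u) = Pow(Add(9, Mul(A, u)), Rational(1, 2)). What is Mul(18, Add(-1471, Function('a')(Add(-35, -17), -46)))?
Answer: -25596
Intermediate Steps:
Mul(18, Add(-1471, Function('a')(Add(-35, -17), -46))) = Mul(18, Add(-1471, Pow(Add(9, Mul(Add(-35, -17), -46)), Rational(1, 2)))) = Mul(18, Add(-1471, Pow(Add(9, Mul(-52, -46)), Rational(1, 2)))) = Mul(18, Add(-1471, Pow(Add(9, 2392), Rational(1, 2)))) = Mul(18, Add(-1471, Pow(2401, Rational(1, 2)))) = Mul(18, Add(-1471, 49)) = Mul(18, -1422) = -25596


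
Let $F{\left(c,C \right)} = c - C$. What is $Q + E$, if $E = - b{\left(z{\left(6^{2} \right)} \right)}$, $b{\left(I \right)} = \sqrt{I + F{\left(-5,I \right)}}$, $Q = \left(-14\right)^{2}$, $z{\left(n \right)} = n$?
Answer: $196 - i \sqrt{5} \approx 196.0 - 2.2361 i$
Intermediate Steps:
$Q = 196$
$b{\left(I \right)} = i \sqrt{5}$ ($b{\left(I \right)} = \sqrt{I - \left(5 + I\right)} = \sqrt{-5} = i \sqrt{5}$)
$E = - i \sqrt{5} \approx - 2.2361 i$
$Q + E = 196 - i \sqrt{5}$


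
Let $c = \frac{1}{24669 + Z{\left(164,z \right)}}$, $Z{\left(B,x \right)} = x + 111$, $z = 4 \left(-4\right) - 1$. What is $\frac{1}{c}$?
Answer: $24763$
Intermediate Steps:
$z = -17$ ($z = -16 - 1 = -17$)
$Z{\left(B,x \right)} = 111 + x$
$c = \frac{1}{24763}$ ($c = \frac{1}{24669 + \left(111 - 17\right)} = \frac{1}{24669 + 94} = \frac{1}{24763} \approx 4.0383 \cdot 10^{-5}$)
$\frac{1}{c} = \frac{1}{\frac{1}{24763}} = 24763$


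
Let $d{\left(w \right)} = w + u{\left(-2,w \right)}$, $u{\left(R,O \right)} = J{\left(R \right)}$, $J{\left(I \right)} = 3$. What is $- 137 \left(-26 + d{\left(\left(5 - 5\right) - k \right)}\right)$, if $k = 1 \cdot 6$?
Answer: $3973$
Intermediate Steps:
$u{\left(R,O \right)} = 3$
$k = 6$
$d{\left(w \right)} = 3 + w$ ($d{\left(w \right)} = w + 3 = 3 + w$)
$- 137 \left(-26 + d{\left(\left(5 - 5\right) - k \right)}\right) = - 137 \left(-26 + \left(3 + \left(\left(5 - 5\right) - 6\right)\right)\right) = - 137 \left(-26 + \left(3 + \left(0 - 6\right)\right)\right) = - 137 \left(-26 + \left(3 - 6\right)\right) = - 137 \left(-26 - 3\right) = \left(-137\right) \left(-29\right) = 3973$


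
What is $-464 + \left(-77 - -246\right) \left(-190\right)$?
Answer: $-32574$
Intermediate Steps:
$-464 + \left(-77 - -246\right) \left(-190\right) = -464 + \left(-77 + 246\right) \left(-190\right) = -464 + 169 \left(-190\right) = -464 - 32110 = -32574$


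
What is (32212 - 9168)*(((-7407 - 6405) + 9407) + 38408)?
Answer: 783565132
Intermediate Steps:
(32212 - 9168)*(((-7407 - 6405) + 9407) + 38408) = 23044*((-13812 + 9407) + 38408) = 23044*(-4405 + 38408) = 23044*34003 = 783565132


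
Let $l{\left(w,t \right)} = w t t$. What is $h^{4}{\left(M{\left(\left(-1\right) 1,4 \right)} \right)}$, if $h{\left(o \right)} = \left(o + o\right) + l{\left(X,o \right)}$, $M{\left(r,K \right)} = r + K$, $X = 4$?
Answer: $3111696$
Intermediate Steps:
$l{\left(w,t \right)} = w t^{2}$
$M{\left(r,K \right)} = K + r$
$h{\left(o \right)} = 2 o + 4 o^{2}$ ($h{\left(o \right)} = \left(o + o\right) + 4 o^{2} = 2 o + 4 o^{2}$)
$h^{4}{\left(M{\left(\left(-1\right) 1,4 \right)} \right)} = \left(2 \left(4 - 1\right) \left(1 + 2 \left(4 - 1\right)\right)\right)^{4} = \left(2 \cdot 3 \left(1 + 2 \cdot 3\right)\right)^{4} = \left(2 \cdot 3 \left(1 + 6\right)\right)^{4} = \left(2 \cdot 3 \cdot 7\right)^{4} = 42^{4} = 3111696$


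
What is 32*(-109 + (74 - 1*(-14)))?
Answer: -672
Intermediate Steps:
32*(-109 + (74 - 1*(-14))) = 32*(-109 + (74 + 14)) = 32*(-109 + 88) = 32*(-21) = -672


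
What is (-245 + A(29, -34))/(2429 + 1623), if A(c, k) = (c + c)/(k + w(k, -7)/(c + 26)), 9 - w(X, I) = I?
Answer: -114355/1878102 ≈ -0.060889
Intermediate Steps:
w(X, I) = 9 - I
A(c, k) = 2*c/(k + 16/(26 + c)) (A(c, k) = (c + c)/(k + (9 - 1*(-7))/(c + 26)) = (2*c)/(k + (9 + 7)/(26 + c)) = (2*c)/(k + 16/(26 + c)) = 2*c/(k + 16/(26 + c)))
(-245 + A(29, -34))/(2429 + 1623) = (-245 + 2*29*(26 + 29)/(16 + 26*(-34) + 29*(-34)))/(2429 + 1623) = (-245 + 2*29*55/(16 - 884 - 986))/4052 = (-245 + 2*29*55/(-1854))*(1/4052) = (-245 + 2*29*(-1/1854)*55)*(1/4052) = (-245 - 1595/927)*(1/4052) = -228710/927*1/4052 = -114355/1878102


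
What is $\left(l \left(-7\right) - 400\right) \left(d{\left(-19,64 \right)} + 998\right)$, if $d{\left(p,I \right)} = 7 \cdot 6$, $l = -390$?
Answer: $2423200$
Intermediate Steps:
$d{\left(p,I \right)} = 42$
$\left(l \left(-7\right) - 400\right) \left(d{\left(-19,64 \right)} + 998\right) = \left(\left(-390\right) \left(-7\right) - 400\right) \left(42 + 998\right) = \left(2730 - 400\right) 1040 = 2330 \cdot 1040 = 2423200$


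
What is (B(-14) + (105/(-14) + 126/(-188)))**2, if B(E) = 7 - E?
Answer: 363609/2209 ≈ 164.60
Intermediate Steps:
(B(-14) + (105/(-14) + 126/(-188)))**2 = ((7 - 1*(-14)) + (105/(-14) + 126/(-188)))**2 = ((7 + 14) + (105*(-1/14) + 126*(-1/188)))**2 = (21 + (-15/2 - 63/94))**2 = (21 - 384/47)**2 = (603/47)**2 = 363609/2209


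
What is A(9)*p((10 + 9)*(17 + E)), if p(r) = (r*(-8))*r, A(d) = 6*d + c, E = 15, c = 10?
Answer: -189267968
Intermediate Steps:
A(d) = 10 + 6*d (A(d) = 6*d + 10 = 10 + 6*d)
p(r) = -8*r² (p(r) = (-8*r)*r = -8*r²)
A(9)*p((10 + 9)*(17 + E)) = (10 + 6*9)*(-8*(10 + 9)²*(17 + 15)²) = (10 + 54)*(-8*(19*32)²) = 64*(-8*608²) = 64*(-8*369664) = 64*(-2957312) = -189267968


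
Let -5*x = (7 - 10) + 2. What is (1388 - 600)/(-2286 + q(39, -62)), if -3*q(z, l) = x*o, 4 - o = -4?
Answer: -5910/17149 ≈ -0.34463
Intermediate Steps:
o = 8 (o = 4 - 1*(-4) = 4 + 4 = 8)
x = 1/5 (x = -((7 - 10) + 2)/5 = -(-3 + 2)/5 = -1/5*(-1) = 1/5 ≈ 0.20000)
q(z, l) = -8/15
(1388 - 600)/(-2286 + q(39, -62)) = (1388 - 600)/(-2286 - 8/15) = 788/(-34298/15) = 788*(-15/34298) = -5910/17149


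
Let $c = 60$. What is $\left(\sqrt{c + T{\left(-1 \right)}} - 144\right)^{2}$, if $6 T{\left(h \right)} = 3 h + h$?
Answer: $\frac{\left(432 - \sqrt{534}\right)^{2}}{9} \approx 18577.0$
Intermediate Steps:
$T{\left(h \right)} = \frac{2 h}{3}$ ($T{\left(h \right)} = \frac{3 h + h}{6} = \frac{4 h}{6} = \frac{2 h}{3}$)
$\left(\sqrt{c + T{\left(-1 \right)}} - 144\right)^{2} = \left(\sqrt{60 + \frac{2}{3} \left(-1\right)} - 144\right)^{2} = \left(\sqrt{60 - \frac{2}{3}} - 144\right)^{2} = \left(\sqrt{\frac{178}{3}} - 144\right)^{2} = \left(\frac{\sqrt{534}}{3} - 144\right)^{2} = \left(-144 + \frac{\sqrt{534}}{3}\right)^{2}$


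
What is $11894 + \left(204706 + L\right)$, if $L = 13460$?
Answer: $230060$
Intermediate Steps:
$11894 + \left(204706 + L\right) = 11894 + \left(204706 + 13460\right) = 11894 + 218166 = 230060$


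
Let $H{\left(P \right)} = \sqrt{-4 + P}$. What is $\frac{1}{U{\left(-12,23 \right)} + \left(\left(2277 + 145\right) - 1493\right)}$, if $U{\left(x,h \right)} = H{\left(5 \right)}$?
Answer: $\frac{1}{930} \approx 0.0010753$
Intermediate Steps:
$U{\left(x,h \right)} = 1$ ($U{\left(x,h \right)} = \sqrt{-4 + 5} = \sqrt{1} = 1$)
$\frac{1}{U{\left(-12,23 \right)} + \left(\left(2277 + 145\right) - 1493\right)} = \frac{1}{1 + \left(\left(2277 + 145\right) - 1493\right)} = \frac{1}{1 + \left(2422 - 1493\right)} = \frac{1}{1 + 929} = \frac{1}{930}$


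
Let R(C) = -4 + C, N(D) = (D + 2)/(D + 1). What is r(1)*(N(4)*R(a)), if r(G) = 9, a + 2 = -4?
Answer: -108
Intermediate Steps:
N(D) = (2 + D)/(1 + D)
a = -6 (a = -2 - 4 = -6)
r(1)*(N(4)*R(a)) = 9*(((2 + 4)/(1 + 4))*(-4 - 6)) = 9*((6/5)*(-10)) = 9*(-12) = -108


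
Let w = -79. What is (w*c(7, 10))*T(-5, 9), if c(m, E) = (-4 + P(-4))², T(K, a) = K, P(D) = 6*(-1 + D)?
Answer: 456620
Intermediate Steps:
P(D) = -6 + 6*D
c(m, E) = 1156 (c(m, E) = (-4 + (-6 + 6*(-4)))² = (-4 + (-6 - 24))² = (-4 - 30)² = (-34)² = 1156)
(w*c(7, 10))*T(-5, 9) = -79*1156*(-5) = -91324*(-5) = 456620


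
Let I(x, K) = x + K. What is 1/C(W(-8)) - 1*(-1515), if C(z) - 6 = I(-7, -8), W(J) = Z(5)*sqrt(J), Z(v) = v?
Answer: 13634/9 ≈ 1514.9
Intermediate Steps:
W(J) = 5*sqrt(J)
I(x, K) = K + x
C(z) = -9 (C(z) = 6 + (-8 - 7) = 6 - 15 = -9)
1/C(W(-8)) - 1*(-1515) = 1/(-9) - 1*(-1515) = -1/9 + 1515 = 13634/9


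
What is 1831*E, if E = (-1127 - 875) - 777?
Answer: -5088349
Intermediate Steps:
E = -2779 (E = -2002 - 777 = -2779)
1831*E = 1831*(-2779) = -5088349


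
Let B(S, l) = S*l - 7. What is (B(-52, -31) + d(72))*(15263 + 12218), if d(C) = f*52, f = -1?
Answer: 42677993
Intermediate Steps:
d(C) = -52 (d(C) = -1*52 = -52)
B(S, l) = -7 + S*l
(B(-52, -31) + d(72))*(15263 + 12218) = ((-7 - 52*(-31)) - 52)*(15263 + 12218) = ((-7 + 1612) - 52)*27481 = (1605 - 52)*27481 = 1553*27481 = 42677993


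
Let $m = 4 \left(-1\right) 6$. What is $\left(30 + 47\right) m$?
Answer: $-1848$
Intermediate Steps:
$m = -24$ ($m = \left(-4\right) 6 = -24$)
$\left(30 + 47\right) m = \left(30 + 47\right) \left(-24\right) = 77 \left(-24\right) = -1848$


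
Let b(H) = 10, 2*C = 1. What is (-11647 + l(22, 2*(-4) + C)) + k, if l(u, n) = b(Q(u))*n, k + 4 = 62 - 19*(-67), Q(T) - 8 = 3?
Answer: -10391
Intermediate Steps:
C = ½ (C = (½)*1 = ½ ≈ 0.50000)
Q(T) = 11 (Q(T) = 8 + 3 = 11)
k = 1331 (k = -4 + (62 - 19*(-67)) = -4 + (62 + 1273) = -4 + 1335 = 1331)
l(u, n) = 10*n
(-11647 + l(22, 2*(-4) + C)) + k = (-11647 + 10*(2*(-4) + ½)) + 1331 = (-11647 + 10*(-8 + ½)) + 1331 = (-11647 + 10*(-15/2)) + 1331 = (-11647 - 75) + 1331 = -11722 + 1331 = -10391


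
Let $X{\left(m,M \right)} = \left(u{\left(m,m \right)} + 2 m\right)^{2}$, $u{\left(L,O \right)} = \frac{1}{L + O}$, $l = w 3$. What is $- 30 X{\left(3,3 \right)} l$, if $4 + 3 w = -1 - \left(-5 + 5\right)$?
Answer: $\frac{34225}{6} \approx 5704.2$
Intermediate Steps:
$w = - \frac{5}{3}$ ($w = - \frac{4}{3} + \frac{-1 - \left(-5 + 5\right)}{3} = - \frac{4}{3} + \frac{-1 - 0}{3} = - \frac{4}{3} + \frac{-1 + 0}{3} = - \frac{4}{3} + \frac{1}{3} \left(-1\right) = - \frac{4}{3} - \frac{1}{3} = - \frac{5}{3} \approx -1.6667$)
$l = -5$ ($l = \left(- \frac{5}{3}\right) 3 = -5$)
$X{\left(m,M \right)} = \left(\frac{1}{2 m} + 2 m\right)^{2}$ ($X{\left(m,M \right)} = \left(\frac{1}{m + m} + 2 m\right)^{2} = \left(\frac{1}{2 m} + 2 m\right)^{2}$)
$- 30 X{\left(3,3 \right)} l = - 30 \frac{\left(1 + 4 \cdot 3^{2}\right)^{2}}{4 \cdot 9} \left(-5\right) = - 30 \cdot \frac{1}{4} \cdot \frac{1}{9} \left(1 + 4 \cdot 9\right)^{2} \left(-5\right) = - 30 \cdot \frac{1}{4} \cdot \frac{1}{9} \left(1 + 36\right)^{2} \left(-5\right) = - 30 \cdot \frac{1}{4} \cdot \frac{1}{9} \cdot 37^{2} \left(-5\right) = - 30 \cdot \frac{1}{4} \cdot \frac{1}{9} \cdot 1369 \left(-5\right) = \left(-30\right) \frac{1369}{36} \left(-5\right) = \left(- \frac{6845}{6}\right) \left(-5\right) = \frac{34225}{6}$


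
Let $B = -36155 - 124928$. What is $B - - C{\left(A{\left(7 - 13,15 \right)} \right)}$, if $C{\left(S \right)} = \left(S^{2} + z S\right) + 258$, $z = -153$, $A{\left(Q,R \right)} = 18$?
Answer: $-163255$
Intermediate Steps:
$C{\left(S \right)} = 258 + S^{2} - 153 S$ ($C{\left(S \right)} = \left(S^{2} - 153 S\right) + 258 = 258 + S^{2} - 153 S$)
$B = -161083$
$B - - C{\left(A{\left(7 - 13,15 \right)} \right)} = -161083 - - (258 + 18^{2} - 2754) = -161083 - - (258 + 324 - 2754) = -161083 - \left(-1\right) \left(-2172\right) = -161083 - 2172 = -163255$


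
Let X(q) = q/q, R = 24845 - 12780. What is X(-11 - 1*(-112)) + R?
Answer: 12066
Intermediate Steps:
R = 12065
X(q) = 1
X(-11 - 1*(-112)) + R = 1 + 12065 = 12066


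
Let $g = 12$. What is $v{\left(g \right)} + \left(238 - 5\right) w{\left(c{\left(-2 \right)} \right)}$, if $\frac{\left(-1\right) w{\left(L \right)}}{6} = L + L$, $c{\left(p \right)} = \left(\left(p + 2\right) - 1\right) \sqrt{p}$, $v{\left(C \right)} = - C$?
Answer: $-12 + 2796 i \sqrt{2} \approx -12.0 + 3954.1 i$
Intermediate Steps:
$c{\left(p \right)} = \sqrt{p} \left(1 + p\right)$ ($c{\left(p \right)} = \left(\left(2 + p\right) - 1\right) \sqrt{p} = \left(1 + p\right) \sqrt{p} = \sqrt{p} \left(1 + p\right)$)
$w{\left(L \right)} = - 12 L$ ($w{\left(L \right)} = - 6 \left(L + L\right) = - 6 \cdot 2 L = - 12 L$)
$v{\left(g \right)} + \left(238 - 5\right) w{\left(c{\left(-2 \right)} \right)} = \left(-1\right) 12 + \left(238 - 5\right) \left(- 12 \sqrt{-2} \left(1 - 2\right)\right) = -12 + 233 \left(- 12 i \sqrt{2} \left(-1\right)\right) = -12 + 233 \left(- 12 \left(- i \sqrt{2}\right)\right) = -12 + 233 \cdot 12 i \sqrt{2} = -12 + 2796 i \sqrt{2}$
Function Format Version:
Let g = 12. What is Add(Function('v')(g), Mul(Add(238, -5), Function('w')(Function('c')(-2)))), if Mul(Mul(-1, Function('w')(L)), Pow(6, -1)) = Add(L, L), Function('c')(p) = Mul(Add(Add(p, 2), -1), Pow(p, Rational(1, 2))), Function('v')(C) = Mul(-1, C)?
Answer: Add(-12, Mul(2796, I, Pow(2, Rational(1, 2)))) ≈ Add(-12.000, Mul(3954.1, I))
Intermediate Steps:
Function('c')(p) = Mul(Pow(p, Rational(1, 2)), Add(1, p)) (Function('c')(p) = Mul(Add(Add(2, p), -1), Pow(p, Rational(1, 2))) = Mul(Add(1, p), Pow(p, Rational(1, 2))) = Mul(Pow(p, Rational(1, 2)), Add(1, p)))
Function('w')(L) = Mul(-12, L) (Function('w')(L) = Mul(-6, Add(L, L)) = Mul(-6, Mul(2, L)) = Mul(-12, L))
Add(Function('v')(g), Mul(Add(238, -5), Function('w')(Function('c')(-2)))) = Add(Mul(-1, 12), Mul(Add(238, -5), Mul(-12, Mul(Pow(-2, Rational(1, 2)), Add(1, -2))))) = Add(-12, Mul(233, Mul(-12, Mul(Mul(I, Pow(2, Rational(1, 2))), -1)))) = Add(-12, Mul(233, Mul(-12, Mul(-1, I, Pow(2, Rational(1, 2)))))) = Add(-12, Mul(233, Mul(12, I, Pow(2, Rational(1, 2))))) = Add(-12, Mul(2796, I, Pow(2, Rational(1, 2))))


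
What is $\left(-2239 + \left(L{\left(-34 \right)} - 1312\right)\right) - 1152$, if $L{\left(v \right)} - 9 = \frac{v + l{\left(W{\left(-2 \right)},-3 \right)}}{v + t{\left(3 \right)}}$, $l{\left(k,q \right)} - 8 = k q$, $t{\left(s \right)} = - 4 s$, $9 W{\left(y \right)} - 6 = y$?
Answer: $- \frac{323845}{69} \approx -4693.4$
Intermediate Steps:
$W{\left(y \right)} = \frac{2}{3} + \frac{y}{9}$
$l{\left(k,q \right)} = 8 + k q$
$L{\left(v \right)} = 9 + \frac{\frac{20}{3} + v}{-12 + v}$ ($L{\left(v \right)} = 9 + \frac{v + \left(8 + \left(\frac{2}{3} + \frac{1}{9} \left(-2\right)\right) \left(-3\right)\right)}{v - 12} = 9 + \frac{v + \left(8 + \left(\frac{2}{3} - \frac{2}{9}\right) \left(-3\right)\right)}{v - 12} = 9 + \frac{v + \left(8 + \frac{4}{9} \left(-3\right)\right)}{-12 + v} = 9 + \frac{v + \left(8 - \frac{4}{3}\right)}{-12 + v} = 9 + \frac{v + \frac{20}{3}}{-12 + v} = 9 + \frac{\frac{20}{3} + v}{-12 + v}$)
$\left(-2239 + \left(L{\left(-34 \right)} - 1312\right)\right) - 1152 = \left(-2239 - \left(1312 - \frac{2 \left(-152 + 15 \left(-34\right)\right)}{3 \left(-12 - 34\right)}\right)\right) - 1152 = \left(-2239 - \left(1312 - \frac{2 \left(-152 - 510\right)}{3 \left(-46\right)}\right)\right) - 1152 = \left(-2239 - \left(1312 + \frac{1}{69} \left(-662\right)\right)\right) - 1152 = \left(-2239 + \left(\frac{662}{69} - 1312\right)\right) - 1152 = \left(-2239 - \frac{89866}{69}\right) - 1152 = - \frac{244357}{69} - 1152 = - \frac{323845}{69}$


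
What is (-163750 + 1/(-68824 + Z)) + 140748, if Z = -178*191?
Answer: -2365111645/102822 ≈ -23002.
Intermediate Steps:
Z = -33998
(-163750 + 1/(-68824 + Z)) + 140748 = (-163750 + 1/(-68824 - 33998)) + 140748 = (-163750 + 1/(-102822)) + 140748 = (-163750 - 1/102822) + 140748 = -16837102501/102822 + 140748 = -2365111645/102822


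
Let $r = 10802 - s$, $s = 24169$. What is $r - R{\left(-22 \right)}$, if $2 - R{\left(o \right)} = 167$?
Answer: $-13202$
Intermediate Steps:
$R{\left(o \right)} = -165$ ($R{\left(o \right)} = 2 - 167 = -165$)
$r = -13367$ ($r = 10802 - 24169 = -13367$)
$r - R{\left(-22 \right)} = -13367 - -165 = -13367 + 165 = -13202$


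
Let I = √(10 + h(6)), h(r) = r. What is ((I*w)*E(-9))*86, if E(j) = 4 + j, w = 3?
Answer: -5160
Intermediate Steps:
I = 4 (I = √(10 + 6) = √16 = 4)
((I*w)*E(-9))*86 = ((4*3)*(4 - 9))*86 = (12*(-5))*86 = -60*86 = -5160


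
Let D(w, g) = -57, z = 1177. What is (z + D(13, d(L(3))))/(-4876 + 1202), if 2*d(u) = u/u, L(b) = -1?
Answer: -560/1837 ≈ -0.30484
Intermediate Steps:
d(u) = ½ (d(u) = (u/u)/2 = (½)*1 = ½)
(z + D(13, d(L(3))))/(-4876 + 1202) = (1177 - 57)/(-4876 + 1202) = 1120/(-3674) = 1120*(-1/3674) = -560/1837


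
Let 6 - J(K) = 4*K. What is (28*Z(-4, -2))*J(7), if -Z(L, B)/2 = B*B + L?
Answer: 0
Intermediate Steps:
J(K) = 6 - 4*K
Z(L, B) = -2*L - 2*B² (Z(L, B) = -2*(B*B + L) = -2*(B² + L) = -2*(L + B²) = -2*L - 2*B²)
(28*Z(-4, -2))*J(7) = (28*(-2*(-4) - 2*(-2)²))*(6 - 4*7) = (28*(8 - 2*4))*(6 - 28) = (28*(8 - 8))*(-22) = (28*0)*(-22) = 0*(-22) = 0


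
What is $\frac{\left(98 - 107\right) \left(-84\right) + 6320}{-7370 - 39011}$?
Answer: $- \frac{7076}{46381} \approx -0.15256$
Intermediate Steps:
$\frac{\left(98 - 107\right) \left(-84\right) + 6320}{-7370 - 39011} = \frac{\left(-9\right) \left(-84\right) + 6320}{-46381} = \left(756 + 6320\right) \left(- \frac{1}{46381}\right) = 7076 \left(- \frac{1}{46381}\right) = - \frac{7076}{46381}$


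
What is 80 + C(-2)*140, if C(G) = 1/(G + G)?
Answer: 45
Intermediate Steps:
C(G) = 1/(2*G)
80 + C(-2)*140 = 80 + ((1/2)/(-2))*140 = 80 + ((1/2)*(-1/2))*140 = 80 - 1/4*140 = 80 - 35 = 45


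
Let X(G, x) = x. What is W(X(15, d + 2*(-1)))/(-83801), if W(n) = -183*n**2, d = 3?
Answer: 183/83801 ≈ 0.0021837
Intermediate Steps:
W(X(15, d + 2*(-1)))/(-83801) = -183*(3 + 2*(-1))**2/(-83801) = -183*(3 - 2)**2*(-1/83801) = -183*1**2*(-1/83801) = -183*1*(-1/83801) = -183*(-1/83801) = 183/83801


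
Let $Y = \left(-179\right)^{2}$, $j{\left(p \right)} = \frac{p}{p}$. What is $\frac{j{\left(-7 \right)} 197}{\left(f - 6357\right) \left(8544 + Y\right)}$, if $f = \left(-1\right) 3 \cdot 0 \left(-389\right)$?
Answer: $- \frac{197}{257998845} \approx -7.6357 \cdot 10^{-7}$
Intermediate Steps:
$j{\left(p \right)} = 1$
$Y = 32041$
$f = 0$ ($f = \left(-3\right) 0 \left(-389\right) = 0 \left(-389\right) = 0$)
$\frac{j{\left(-7 \right)} 197}{\left(f - 6357\right) \left(8544 + Y\right)} = \frac{1 \cdot 197}{\left(0 - 6357\right) \left(8544 + 32041\right)} = \frac{197}{\left(-6357\right) 40585} = \frac{197}{-257998845} = 197 \left(- \frac{1}{257998845}\right) = - \frac{197}{257998845}$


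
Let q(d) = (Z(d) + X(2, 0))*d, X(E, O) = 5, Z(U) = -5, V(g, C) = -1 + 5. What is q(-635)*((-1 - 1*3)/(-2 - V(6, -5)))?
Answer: 0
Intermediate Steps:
V(g, C) = 4
q(d) = 0 (q(d) = (-5 + 5)*d = 0*d = 0)
q(-635)*((-1 - 1*3)/(-2 - V(6, -5))) = 0*((-1 - 1*3)/(-2 - 1*4)) = 0*((-1 - 3)/(-2 - 4)) = 0*(-4/(-6)) = 0*(-4*(-⅙)) = 0*(⅔) = 0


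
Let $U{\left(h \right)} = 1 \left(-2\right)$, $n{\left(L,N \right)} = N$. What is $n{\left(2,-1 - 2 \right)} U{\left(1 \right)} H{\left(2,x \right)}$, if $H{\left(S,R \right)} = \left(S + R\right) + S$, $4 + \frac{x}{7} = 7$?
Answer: $150$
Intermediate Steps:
$x = 21$ ($x = -28 + 7 \cdot 7 = -28 + 49 = 21$)
$U{\left(h \right)} = -2$
$H{\left(S,R \right)} = R + 2 S$ ($H{\left(S,R \right)} = \left(R + S\right) + S = R + 2 S$)
$n{\left(2,-1 - 2 \right)} U{\left(1 \right)} H{\left(2,x \right)} = \left(-1 - 2\right) \left(-2\right) \left(21 + 2 \cdot 2\right) = \left(-3\right) \left(-2\right) \left(21 + 4\right) = 6 \cdot 25 = 150$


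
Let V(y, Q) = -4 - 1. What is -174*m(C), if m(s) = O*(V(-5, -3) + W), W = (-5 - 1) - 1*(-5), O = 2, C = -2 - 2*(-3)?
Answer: 2088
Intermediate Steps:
V(y, Q) = -5
C = 4 (C = -2 + 6 = 4)
W = -1 (W = -6 + 5 = -1)
m(s) = -12 (m(s) = 2*(-5 - 1) = 2*(-6) = -12)
-174*m(C) = -174*(-12) = 2088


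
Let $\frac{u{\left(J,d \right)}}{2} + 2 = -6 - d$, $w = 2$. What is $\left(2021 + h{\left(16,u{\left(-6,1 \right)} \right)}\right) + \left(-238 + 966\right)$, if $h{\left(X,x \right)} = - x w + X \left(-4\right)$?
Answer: $2721$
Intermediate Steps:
$u{\left(J,d \right)} = -16 - 2 d$ ($u{\left(J,d \right)} = -4 + 2 \left(-6 - d\right) = -4 - \left(12 + 2 d\right) = -16 - 2 d$)
$h{\left(X,x \right)} = - 4 X - 2 x$ ($h{\left(X,x \right)} = - x 2 + X \left(-4\right) = - 2 x - 4 X = - 4 X - 2 x$)
$\left(2021 + h{\left(16,u{\left(-6,1 \right)} \right)}\right) + \left(-238 + 966\right) = \left(2021 - \left(64 + 2 \left(-16 - 2\right)\right)\right) + \left(-238 + 966\right) = \left(2021 - \left(64 + 2 \left(-16 - 2\right)\right)\right) + 728 = \left(2021 - 28\right) + 728 = 1993 + 728 = 2721$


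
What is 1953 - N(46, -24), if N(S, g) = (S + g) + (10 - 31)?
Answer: 1952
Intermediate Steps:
N(S, g) = -21 + S + g (N(S, g) = (S + g) - 21 = -21 + S + g)
1953 - N(46, -24) = 1953 - (-21 + 46 - 24) = 1953 - 1*1 = 1953 - 1 = 1952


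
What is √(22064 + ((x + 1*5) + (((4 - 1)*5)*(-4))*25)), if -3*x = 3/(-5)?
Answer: √514230/5 ≈ 143.42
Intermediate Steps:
x = ⅕ (x = -1/(-5) = -(-1)/5 = -⅓*(-⅗) = ⅕ ≈ 0.20000)
√(22064 + ((x + 1*5) + (((4 - 1)*5)*(-4))*25)) = √(22064 + ((⅕ + 1*5) + (((4 - 1)*5)*(-4))*25)) = √(22064 + ((⅕ + 5) + ((3*5)*(-4))*25)) = √(22064 + (26/5 + (15*(-4))*25)) = √(22064 + (26/5 - 60*25)) = √(22064 + (26/5 - 1500)) = √(22064 - 7474/5) = √(102846/5) = √514230/5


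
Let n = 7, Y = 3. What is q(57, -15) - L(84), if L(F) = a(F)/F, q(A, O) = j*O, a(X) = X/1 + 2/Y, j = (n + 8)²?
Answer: -425377/126 ≈ -3376.0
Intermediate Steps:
j = 225 (j = (7 + 8)² = 15² = 225)
a(X) = ⅔ + X (a(X) = X/1 + 2/3 = X*1 + 2*(⅓) = X + ⅔ = ⅔ + X)
q(A, O) = 225*O
L(F) = (⅔ + F)/F
q(57, -15) - L(84) = 225*(-15) - (⅔ + 84)/84 = -3375 - 254/(84*3) = -3375 - 1*127/126 = -3375 - 127/126 = -425377/126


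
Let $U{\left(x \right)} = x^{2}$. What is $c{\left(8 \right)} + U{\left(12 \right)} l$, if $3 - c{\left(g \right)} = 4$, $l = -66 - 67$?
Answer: $-19153$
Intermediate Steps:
$l = -133$
$c{\left(g \right)} = -1$ ($c{\left(g \right)} = 3 - 4 = -1$)
$c{\left(8 \right)} + U{\left(12 \right)} l = -1 + 12^{2} \left(-133\right) = -1 + 144 \left(-133\right) = -1 - 19152 = -19153$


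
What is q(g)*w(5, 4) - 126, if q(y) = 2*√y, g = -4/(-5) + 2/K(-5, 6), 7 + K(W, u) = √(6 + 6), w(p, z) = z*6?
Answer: -126 + 48*√(90 - 40*√3)/(5*√(7 - 2*√3)) ≈ -102.76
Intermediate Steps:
w(p, z) = 6*z
K(W, u) = -7 + 2*√3 (K(W, u) = -7 + √(6 + 6) = -7 + √12 = -7 + 2*√3)
g = ⅘ + 2/(-7 + 2*√3) (g = -4/(-5) + 2/(-7 + 2*√3) = -4*(-⅕) + 2/(-7 + 2*√3) = ⅘ + 2/(-7 + 2*√3) ≈ 0.23437)
q(g)*w(5, 4) - 126 = (2*√(78/185 - 4*√3/37))*(6*4) - 126 = (2*√(78/185 - 4*√3/37))*24 - 126 = 48*√(78/185 - 4*√3/37) - 126 = -126 + 48*√(78/185 - 4*√3/37)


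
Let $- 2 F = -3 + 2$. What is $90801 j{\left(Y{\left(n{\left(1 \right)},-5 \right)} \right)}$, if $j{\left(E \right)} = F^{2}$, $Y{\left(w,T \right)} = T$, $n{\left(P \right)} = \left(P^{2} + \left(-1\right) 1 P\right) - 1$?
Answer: $\frac{90801}{4} \approx 22700.0$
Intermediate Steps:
$n{\left(P \right)} = -1 + P^{2} - P$ ($n{\left(P \right)} = \left(P^{2} - P\right) - 1 = -1 + P^{2} - P$)
$F = \frac{1}{2}$ ($F = - \frac{-3 + 2}{2} = \left(- \frac{1}{2}\right) \left(-1\right) = \frac{1}{2} \approx 0.5$)
$j{\left(E \right)} = \frac{1}{4}$ ($j{\left(E \right)} = \left(\frac{1}{2}\right)^{2} = \frac{1}{4}$)
$90801 j{\left(Y{\left(n{\left(1 \right)},-5 \right)} \right)} = 90801 \cdot \frac{1}{4} = \frac{90801}{4}$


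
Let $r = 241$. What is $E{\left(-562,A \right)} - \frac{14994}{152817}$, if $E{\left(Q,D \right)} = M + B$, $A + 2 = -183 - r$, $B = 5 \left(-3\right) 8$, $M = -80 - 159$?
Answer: $- \frac{2613157}{7277} \approx -359.1$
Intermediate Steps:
$M = -239$
$B = -120$ ($B = \left(-15\right) 8 = -120$)
$A = -426$ ($A = -2 - 424 = -426$)
$E{\left(Q,D \right)} = -359$ ($E{\left(Q,D \right)} = -239 - 120 = -359$)
$E{\left(-562,A \right)} - \frac{14994}{152817} = -359 - \frac{14994}{152817} = -359 - 14994 \cdot \frac{1}{152817} = -359 - \frac{714}{7277} = - \frac{2613157}{7277}$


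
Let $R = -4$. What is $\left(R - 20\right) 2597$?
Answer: $-62328$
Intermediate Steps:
$\left(R - 20\right) 2597 = \left(-4 - 20\right) 2597 = \left(-24\right) 2597 = -62328$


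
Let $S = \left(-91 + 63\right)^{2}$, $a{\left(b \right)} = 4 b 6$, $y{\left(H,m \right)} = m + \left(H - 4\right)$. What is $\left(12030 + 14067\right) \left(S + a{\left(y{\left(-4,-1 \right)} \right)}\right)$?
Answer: $14823096$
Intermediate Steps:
$y{\left(H,m \right)} = -4 + H + m$ ($y{\left(H,m \right)} = m + \left(-4 + H\right) = -4 + H + m$)
$a{\left(b \right)} = 24 b$
$S = 784$ ($S = \left(-28\right)^{2} = 784$)
$\left(12030 + 14067\right) \left(S + a{\left(y{\left(-4,-1 \right)} \right)}\right) = \left(12030 + 14067\right) \left(784 + 24 \left(-4 - 4 - 1\right)\right) = 26097 \left(784 + 24 \left(-9\right)\right) = 26097 \left(784 - 216\right) = 26097 \cdot 568 = 14823096$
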